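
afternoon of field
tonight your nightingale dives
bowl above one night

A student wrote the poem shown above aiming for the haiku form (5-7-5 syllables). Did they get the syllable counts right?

Line 1: "afternoon of field": 3+1+1 = 5 ✓
Line 2: "tonight your nightingale dives": 2+1+3+1 = 7 ✓
Line 3: "bowl above one night": 1+2+1+1 = 5 ✓

Yes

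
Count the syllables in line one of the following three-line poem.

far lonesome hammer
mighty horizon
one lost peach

Line one: far(1) + lonesome(2) + hammer(2) = 5

5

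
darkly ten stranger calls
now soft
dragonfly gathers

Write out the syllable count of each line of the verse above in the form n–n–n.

Line 1: darkly (2), ten (1), stranger (2), calls (1) → 6
Line 2: now (1), soft (1) → 2
Line 3: dragonfly (3), gathers (2) → 5

6–2–5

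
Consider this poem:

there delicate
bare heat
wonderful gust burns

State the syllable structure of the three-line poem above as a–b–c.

Line 1: there (1), delicate (3) → 4
Line 2: bare (1), heat (1) → 2
Line 3: wonderful (3), gust (1), burns (1) → 5

4–2–5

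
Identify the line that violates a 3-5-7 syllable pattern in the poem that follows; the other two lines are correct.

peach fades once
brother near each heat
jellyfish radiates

Line 1: peach (1), fades (1), once (1) → 3 ✓
Line 2: brother (2), near (1), each (1), heat (1) → 5 ✓
Line 3: jellyfish (3), radiates (3) → 6 (expected 7)

Line 3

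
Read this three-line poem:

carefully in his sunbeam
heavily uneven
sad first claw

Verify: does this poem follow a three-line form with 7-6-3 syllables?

Yes

Line 1: carefully(3) + in(1) + his(1) + sunbeam(2) = 7 ✓
Line 2: heavily(3) + uneven(3) = 6 ✓
Line 3: sad(1) + first(1) + claw(1) = 3 ✓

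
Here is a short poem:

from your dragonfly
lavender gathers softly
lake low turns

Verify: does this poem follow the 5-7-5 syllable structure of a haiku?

Line 1: from (1), your (1), dragonfly (3) → 5 ✓
Line 2: lavender (3), gathers (2), softly (2) → 7 ✓
Line 3: lake (1), low (1), turns (1) → 3 (expected 5)

No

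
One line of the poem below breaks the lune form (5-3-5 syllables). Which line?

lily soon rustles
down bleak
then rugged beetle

Line 1: lily (2), soon (1), rustles (2) → 5 ✓
Line 2: down (1), bleak (1) → 2 (expected 3)
Line 3: then (1), rugged (2), beetle (2) → 5 ✓

Line 2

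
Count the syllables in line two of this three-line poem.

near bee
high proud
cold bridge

Line two: high(1) + proud(1) = 2

2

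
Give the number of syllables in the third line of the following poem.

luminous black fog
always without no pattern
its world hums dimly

The third line: its (1), world (1), hums (1), dimly (2) → 5

5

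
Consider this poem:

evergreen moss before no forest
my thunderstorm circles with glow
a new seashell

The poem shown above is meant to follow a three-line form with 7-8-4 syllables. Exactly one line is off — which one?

Line 1: evergreen (3), moss (1), before (2), no (1), forest (2) → 9 (expected 7)
Line 2: my (1), thunderstorm (3), circles (2), with (1), glow (1) → 8 ✓
Line 3: a (1), new (1), seashell (2) → 4 ✓

Line 1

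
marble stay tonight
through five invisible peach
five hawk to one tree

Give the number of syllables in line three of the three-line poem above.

5

Line three: five(1) + hawk(1) + to(1) + one(1) + tree(1) = 5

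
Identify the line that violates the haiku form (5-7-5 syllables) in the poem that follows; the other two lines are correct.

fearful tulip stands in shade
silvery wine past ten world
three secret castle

Line 1

Line 1: "fearful tulip stands in shade": 2+2+1+1+1 = 7 (expected 5)
Line 2: "silvery wine past ten world": 3+1+1+1+1 = 7 ✓
Line 3: "three secret castle": 1+2+2 = 5 ✓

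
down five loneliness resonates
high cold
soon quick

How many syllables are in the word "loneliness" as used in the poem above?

3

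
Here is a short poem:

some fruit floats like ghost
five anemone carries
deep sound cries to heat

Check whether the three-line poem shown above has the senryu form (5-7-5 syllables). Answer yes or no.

Line 1: some (1), fruit (1), floats (1), like (1), ghost (1) → 5 ✓
Line 2: five (1), anemone (4), carries (2) → 7 ✓
Line 3: deep (1), sound (1), cries (1), to (1), heat (1) → 5 ✓

Yes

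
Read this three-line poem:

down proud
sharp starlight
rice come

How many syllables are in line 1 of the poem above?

Line 1: "down proud": 1+1 = 2

2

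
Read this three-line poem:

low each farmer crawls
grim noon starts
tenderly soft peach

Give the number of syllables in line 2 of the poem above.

3

Line 2: grim (1), noon (1), starts (1) → 3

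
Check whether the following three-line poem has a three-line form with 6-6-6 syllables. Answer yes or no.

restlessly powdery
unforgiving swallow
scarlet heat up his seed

Line 1: "restlessly powdery": 3+3 = 6 ✓
Line 2: "unforgiving swallow": 4+2 = 6 ✓
Line 3: "scarlet heat up his seed": 2+1+1+1+1 = 6 ✓

Yes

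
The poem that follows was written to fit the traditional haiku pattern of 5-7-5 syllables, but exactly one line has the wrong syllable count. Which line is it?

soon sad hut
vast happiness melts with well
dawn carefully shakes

The first line

Line 1: "soon sad hut": 1+1+1 = 3 (expected 5)
Line 2: "vast happiness melts with well": 1+3+1+1+1 = 7 ✓
Line 3: "dawn carefully shakes": 1+3+1 = 5 ✓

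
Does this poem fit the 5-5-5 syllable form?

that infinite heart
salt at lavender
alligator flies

Yes

Line 1: that (1), infinite (3), heart (1) → 5 ✓
Line 2: salt (1), at (1), lavender (3) → 5 ✓
Line 3: alligator (4), flies (1) → 5 ✓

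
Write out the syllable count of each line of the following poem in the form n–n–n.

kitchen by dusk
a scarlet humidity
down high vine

4–7–3

Line 1: kitchen (2), by (1), dusk (1) → 4
Line 2: a (1), scarlet (2), humidity (4) → 7
Line 3: down (1), high (1), vine (1) → 3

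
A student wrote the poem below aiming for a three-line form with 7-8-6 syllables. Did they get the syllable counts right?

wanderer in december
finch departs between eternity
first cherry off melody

No

Line 1: wanderer (3), in (1), december (3) → 7 ✓
Line 2: finch (1), departs (2), between (2), eternity (4) → 9 (expected 8)
Line 3: first (1), cherry (2), off (1), melody (3) → 7 (expected 6)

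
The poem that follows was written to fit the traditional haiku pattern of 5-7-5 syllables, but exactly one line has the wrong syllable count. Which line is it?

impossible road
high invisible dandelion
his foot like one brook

Line 1: impossible(4) + road(1) = 5 ✓
Line 2: high(1) + invisible(4) + dandelion(4) = 9 (expected 7)
Line 3: his(1) + foot(1) + like(1) + one(1) + brook(1) = 5 ✓

Line 2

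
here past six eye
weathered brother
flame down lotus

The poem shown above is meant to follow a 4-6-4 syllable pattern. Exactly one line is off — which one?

Line 1: here(1) + past(1) + six(1) + eye(1) = 4 ✓
Line 2: weathered(2) + brother(2) = 4 (expected 6)
Line 3: flame(1) + down(1) + lotus(2) = 4 ✓

Line 2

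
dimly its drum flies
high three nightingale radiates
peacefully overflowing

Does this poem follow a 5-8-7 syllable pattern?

Line 1: "dimly its drum flies": 2+1+1+1 = 5 ✓
Line 2: "high three nightingale radiates": 1+1+3+3 = 8 ✓
Line 3: "peacefully overflowing": 3+4 = 7 ✓

Yes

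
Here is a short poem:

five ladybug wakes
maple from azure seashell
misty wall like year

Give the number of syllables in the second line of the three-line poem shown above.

The second line: maple(2) + from(1) + azure(2) + seashell(2) = 7

7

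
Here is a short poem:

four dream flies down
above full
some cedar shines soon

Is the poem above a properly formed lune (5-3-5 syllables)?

No

Line 1: "four dream flies down": 1+1+1+1 = 4 (expected 5)
Line 2: "above full": 2+1 = 3 ✓
Line 3: "some cedar shines soon": 1+2+1+1 = 5 ✓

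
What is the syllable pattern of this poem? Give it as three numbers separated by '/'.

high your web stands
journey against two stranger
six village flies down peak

4/7/6

Line 1: "high your web stands": 1+1+1+1 = 4
Line 2: "journey against two stranger": 2+2+1+2 = 7
Line 3: "six village flies down peak": 1+2+1+1+1 = 6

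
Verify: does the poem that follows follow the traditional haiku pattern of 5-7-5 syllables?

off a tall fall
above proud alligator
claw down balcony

Line 1: "off a tall fall": 1+1+1+1 = 4 (expected 5)
Line 2: "above proud alligator": 2+1+4 = 7 ✓
Line 3: "claw down balcony": 1+1+3 = 5 ✓

No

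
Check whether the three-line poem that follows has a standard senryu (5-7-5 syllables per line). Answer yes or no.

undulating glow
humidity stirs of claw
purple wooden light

Yes

Line 1: undulating (4), glow (1) → 5 ✓
Line 2: humidity (4), stirs (1), of (1), claw (1) → 7 ✓
Line 3: purple (2), wooden (2), light (1) → 5 ✓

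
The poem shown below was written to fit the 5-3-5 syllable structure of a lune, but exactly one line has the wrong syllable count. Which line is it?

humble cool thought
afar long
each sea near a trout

Line 1

Line 1: "humble cool thought": 2+1+1 = 4 (expected 5)
Line 2: "afar long": 2+1 = 3 ✓
Line 3: "each sea near a trout": 1+1+1+1+1 = 5 ✓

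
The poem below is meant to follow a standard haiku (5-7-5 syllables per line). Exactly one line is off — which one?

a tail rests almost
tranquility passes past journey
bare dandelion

Line 2

Line 1: a (1), tail (1), rests (1), almost (2) → 5 ✓
Line 2: tranquility (4), passes (2), past (1), journey (2) → 9 (expected 7)
Line 3: bare (1), dandelion (4) → 5 ✓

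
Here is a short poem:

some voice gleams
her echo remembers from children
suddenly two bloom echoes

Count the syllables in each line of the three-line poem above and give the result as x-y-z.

Line 1: some(1) + voice(1) + gleams(1) = 3
Line 2: her(1) + echo(2) + remembers(3) + from(1) + children(2) = 9
Line 3: suddenly(3) + two(1) + bloom(1) + echoes(2) = 7

3-9-7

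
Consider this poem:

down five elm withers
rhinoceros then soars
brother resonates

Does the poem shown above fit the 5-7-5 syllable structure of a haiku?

No

Line 1: down(1) + five(1) + elm(1) + withers(2) = 5 ✓
Line 2: rhinoceros(4) + then(1) + soars(1) = 6 (expected 7)
Line 3: brother(2) + resonates(3) = 5 ✓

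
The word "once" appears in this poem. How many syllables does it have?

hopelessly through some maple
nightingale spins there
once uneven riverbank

1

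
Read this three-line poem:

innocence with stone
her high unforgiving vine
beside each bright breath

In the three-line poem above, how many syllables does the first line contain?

5

The first line: "innocence with stone": 3+1+1 = 5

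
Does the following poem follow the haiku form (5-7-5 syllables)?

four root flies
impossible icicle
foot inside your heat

No

Line 1: "four root flies": 1+1+1 = 3 (expected 5)
Line 2: "impossible icicle": 4+3 = 7 ✓
Line 3: "foot inside your heat": 1+2+1+1 = 5 ✓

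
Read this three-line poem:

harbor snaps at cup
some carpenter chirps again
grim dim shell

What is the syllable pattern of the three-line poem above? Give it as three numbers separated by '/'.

5/7/3

Line 1: harbor(2) + snaps(1) + at(1) + cup(1) = 5
Line 2: some(1) + carpenter(3) + chirps(1) + again(2) = 7
Line 3: grim(1) + dim(1) + shell(1) = 3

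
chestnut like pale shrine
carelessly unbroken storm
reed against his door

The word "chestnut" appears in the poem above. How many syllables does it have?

"chestnut" has 2 syllables.

2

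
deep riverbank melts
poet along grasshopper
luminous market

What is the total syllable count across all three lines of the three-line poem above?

17

Line 1: deep (1), riverbank (3), melts (1) → 5
Line 2: poet (2), along (2), grasshopper (3) → 7
Line 3: luminous (3), market (2) → 5
Total: 5 + 7 + 5 = 17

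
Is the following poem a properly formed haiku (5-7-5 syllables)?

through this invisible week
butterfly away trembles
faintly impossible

No

Line 1: through (1), this (1), invisible (4), week (1) → 7 (expected 5)
Line 2: butterfly (3), away (2), trembles (2) → 7 ✓
Line 3: faintly (2), impossible (4) → 6 (expected 5)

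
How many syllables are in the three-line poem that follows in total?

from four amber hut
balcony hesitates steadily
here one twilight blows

19

Line 1: from (1), four (1), amber (2), hut (1) → 5
Line 2: balcony (3), hesitates (3), steadily (3) → 9
Line 3: here (1), one (1), twilight (2), blows (1) → 5
Total: 5 + 9 + 5 = 19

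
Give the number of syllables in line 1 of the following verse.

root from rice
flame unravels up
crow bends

3

Line 1: root (1), from (1), rice (1) → 3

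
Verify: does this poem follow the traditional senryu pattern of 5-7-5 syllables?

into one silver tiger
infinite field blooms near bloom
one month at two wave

No

Line 1: into (2), one (1), silver (2), tiger (2) → 7 (expected 5)
Line 2: infinite (3), field (1), blooms (1), near (1), bloom (1) → 7 ✓
Line 3: one (1), month (1), at (1), two (1), wave (1) → 5 ✓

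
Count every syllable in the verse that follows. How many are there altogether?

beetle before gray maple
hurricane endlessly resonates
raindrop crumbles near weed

Line 1: beetle(2) + before(2) + gray(1) + maple(2) = 7
Line 2: hurricane(3) + endlessly(3) + resonates(3) = 9
Line 3: raindrop(2) + crumbles(2) + near(1) + weed(1) = 6
Total: 7 + 9 + 6 = 22

22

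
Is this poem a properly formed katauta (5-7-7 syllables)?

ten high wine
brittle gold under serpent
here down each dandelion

Line 1: ten (1), high (1), wine (1) → 3 (expected 5)
Line 2: brittle (2), gold (1), under (2), serpent (2) → 7 ✓
Line 3: here (1), down (1), each (1), dandelion (4) → 7 ✓

No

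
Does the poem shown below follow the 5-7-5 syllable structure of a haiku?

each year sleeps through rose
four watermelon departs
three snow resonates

Line 1: "each year sleeps through rose": 1+1+1+1+1 = 5 ✓
Line 2: "four watermelon departs": 1+4+2 = 7 ✓
Line 3: "three snow resonates": 1+1+3 = 5 ✓

Yes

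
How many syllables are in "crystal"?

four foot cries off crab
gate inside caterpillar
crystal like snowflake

"crystal" has 2 syllables.

2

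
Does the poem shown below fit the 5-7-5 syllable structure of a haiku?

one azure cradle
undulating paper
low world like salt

No

Line 1: one(1) + azure(2) + cradle(2) = 5 ✓
Line 2: undulating(4) + paper(2) = 6 (expected 7)
Line 3: low(1) + world(1) + like(1) + salt(1) = 4 (expected 5)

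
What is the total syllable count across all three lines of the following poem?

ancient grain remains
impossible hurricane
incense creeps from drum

Line 1: "ancient grain remains": 2+1+2 = 5
Line 2: "impossible hurricane": 4+3 = 7
Line 3: "incense creeps from drum": 2+1+1+1 = 5
Total: 5 + 7 + 5 = 17

17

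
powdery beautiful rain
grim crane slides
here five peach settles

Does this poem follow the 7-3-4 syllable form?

No

Line 1: powdery(3) + beautiful(3) + rain(1) = 7 ✓
Line 2: grim(1) + crane(1) + slides(1) = 3 ✓
Line 3: here(1) + five(1) + peach(1) + settles(2) = 5 (expected 4)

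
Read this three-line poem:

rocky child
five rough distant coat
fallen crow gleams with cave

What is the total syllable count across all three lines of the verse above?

Line 1: rocky (2), child (1) → 3
Line 2: five (1), rough (1), distant (2), coat (1) → 5
Line 3: fallen (2), crow (1), gleams (1), with (1), cave (1) → 6
Total: 3 + 5 + 6 = 14

14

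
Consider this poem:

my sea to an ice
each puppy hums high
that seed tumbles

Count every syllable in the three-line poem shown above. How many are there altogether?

Line 1: "my sea to an ice": 1+1+1+1+1 = 5
Line 2: "each puppy hums high": 1+2+1+1 = 5
Line 3: "that seed tumbles": 1+1+2 = 4
Total: 5 + 5 + 4 = 14

14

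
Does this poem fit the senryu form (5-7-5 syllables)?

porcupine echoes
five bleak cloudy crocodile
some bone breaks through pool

Line 1: porcupine (3), echoes (2) → 5 ✓
Line 2: five (1), bleak (1), cloudy (2), crocodile (3) → 7 ✓
Line 3: some (1), bone (1), breaks (1), through (1), pool (1) → 5 ✓

Yes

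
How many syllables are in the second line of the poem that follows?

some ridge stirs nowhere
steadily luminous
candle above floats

6

The second line: steadily (3), luminous (3) → 6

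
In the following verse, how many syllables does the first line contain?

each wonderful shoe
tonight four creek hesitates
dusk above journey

5

The first line: "each wonderful shoe": 1+3+1 = 5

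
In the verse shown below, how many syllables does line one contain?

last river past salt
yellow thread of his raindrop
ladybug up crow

Line one: last (1), river (2), past (1), salt (1) → 5

5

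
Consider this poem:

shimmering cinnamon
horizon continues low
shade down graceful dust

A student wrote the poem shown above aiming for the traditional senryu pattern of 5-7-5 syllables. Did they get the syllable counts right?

No

Line 1: shimmering (3), cinnamon (3) → 6 (expected 5)
Line 2: horizon (3), continues (3), low (1) → 7 ✓
Line 3: shade (1), down (1), graceful (2), dust (1) → 5 ✓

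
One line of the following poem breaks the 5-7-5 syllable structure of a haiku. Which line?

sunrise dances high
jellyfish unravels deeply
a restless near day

Line 1: sunrise (2), dances (2), high (1) → 5 ✓
Line 2: jellyfish (3), unravels (3), deeply (2) → 8 (expected 7)
Line 3: a (1), restless (2), near (1), day (1) → 5 ✓

Line 2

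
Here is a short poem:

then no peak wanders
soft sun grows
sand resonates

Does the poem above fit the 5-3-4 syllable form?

Yes

Line 1: then(1) + no(1) + peak(1) + wanders(2) = 5 ✓
Line 2: soft(1) + sun(1) + grows(1) = 3 ✓
Line 3: sand(1) + resonates(3) = 4 ✓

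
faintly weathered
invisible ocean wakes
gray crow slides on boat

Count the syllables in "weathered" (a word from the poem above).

2

"weathered" has 2 syllables.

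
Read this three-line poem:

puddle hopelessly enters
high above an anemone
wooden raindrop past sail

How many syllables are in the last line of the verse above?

The last line: wooden (2), raindrop (2), past (1), sail (1) → 6

6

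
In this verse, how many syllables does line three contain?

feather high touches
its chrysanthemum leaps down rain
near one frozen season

Line three: "near one frozen season": 1+1+2+2 = 6

6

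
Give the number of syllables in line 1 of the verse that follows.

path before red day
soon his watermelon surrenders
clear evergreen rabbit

Line 1: "path before red day": 1+2+1+1 = 5

5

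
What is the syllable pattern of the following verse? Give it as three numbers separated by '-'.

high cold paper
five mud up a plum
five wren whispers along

Line 1: high (1), cold (1), paper (2) → 4
Line 2: five (1), mud (1), up (1), a (1), plum (1) → 5
Line 3: five (1), wren (1), whispers (2), along (2) → 6

4-5-6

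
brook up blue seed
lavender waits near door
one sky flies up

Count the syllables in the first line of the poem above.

The first line: brook (1), up (1), blue (1), seed (1) → 4

4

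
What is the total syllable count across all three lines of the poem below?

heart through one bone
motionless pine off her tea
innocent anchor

16

Line 1: heart(1) + through(1) + one(1) + bone(1) = 4
Line 2: motionless(3) + pine(1) + off(1) + her(1) + tea(1) = 7
Line 3: innocent(3) + anchor(2) = 5
Total: 4 + 7 + 5 = 16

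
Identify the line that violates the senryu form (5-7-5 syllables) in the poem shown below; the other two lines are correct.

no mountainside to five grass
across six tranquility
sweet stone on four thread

Line 1

Line 1: "no mountainside to five grass": 1+3+1+1+1 = 7 (expected 5)
Line 2: "across six tranquility": 2+1+4 = 7 ✓
Line 3: "sweet stone on four thread": 1+1+1+1+1 = 5 ✓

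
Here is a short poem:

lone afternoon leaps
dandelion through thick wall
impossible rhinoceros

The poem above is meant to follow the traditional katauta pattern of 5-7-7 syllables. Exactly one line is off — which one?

Line 3

Line 1: "lone afternoon leaps": 1+3+1 = 5 ✓
Line 2: "dandelion through thick wall": 4+1+1+1 = 7 ✓
Line 3: "impossible rhinoceros": 4+4 = 8 (expected 7)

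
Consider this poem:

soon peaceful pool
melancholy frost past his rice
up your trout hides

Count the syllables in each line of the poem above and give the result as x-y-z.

Line 1: "soon peaceful pool": 1+2+1 = 4
Line 2: "melancholy frost past his rice": 4+1+1+1+1 = 8
Line 3: "up your trout hides": 1+1+1+1 = 4

4-8-4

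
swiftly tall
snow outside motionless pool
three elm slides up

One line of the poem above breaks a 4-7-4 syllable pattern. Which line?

The first line

Line 1: swiftly (2), tall (1) → 3 (expected 4)
Line 2: snow (1), outside (2), motionless (3), pool (1) → 7 ✓
Line 3: three (1), elm (1), slides (1), up (1) → 4 ✓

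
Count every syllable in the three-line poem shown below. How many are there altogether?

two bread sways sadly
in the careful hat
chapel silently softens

Line 1: "two bread sways sadly": 1+1+1+2 = 5
Line 2: "in the careful hat": 1+1+2+1 = 5
Line 3: "chapel silently softens": 2+3+2 = 7
Total: 5 + 5 + 7 = 17

17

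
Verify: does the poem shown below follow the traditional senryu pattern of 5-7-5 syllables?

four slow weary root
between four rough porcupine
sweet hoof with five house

Yes

Line 1: four(1) + slow(1) + weary(2) + root(1) = 5 ✓
Line 2: between(2) + four(1) + rough(1) + porcupine(3) = 7 ✓
Line 3: sweet(1) + hoof(1) + with(1) + five(1) + house(1) = 5 ✓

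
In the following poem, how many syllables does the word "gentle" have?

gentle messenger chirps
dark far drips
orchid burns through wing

"gentle" has 2 syllables.

2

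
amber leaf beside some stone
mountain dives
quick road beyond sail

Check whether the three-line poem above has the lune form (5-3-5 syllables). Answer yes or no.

Line 1: amber(2) + leaf(1) + beside(2) + some(1) + stone(1) = 7 (expected 5)
Line 2: mountain(2) + dives(1) = 3 ✓
Line 3: quick(1) + road(1) + beyond(2) + sail(1) = 5 ✓

No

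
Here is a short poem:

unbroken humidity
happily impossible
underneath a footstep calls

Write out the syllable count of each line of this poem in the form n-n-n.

Line 1: unbroken (3), humidity (4) → 7
Line 2: happily (3), impossible (4) → 7
Line 3: underneath (3), a (1), footstep (2), calls (1) → 7

7-7-7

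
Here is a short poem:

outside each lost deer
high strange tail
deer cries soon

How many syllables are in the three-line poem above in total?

11

Line 1: outside(2) + each(1) + lost(1) + deer(1) = 5
Line 2: high(1) + strange(1) + tail(1) = 3
Line 3: deer(1) + cries(1) + soon(1) = 3
Total: 5 + 3 + 3 = 11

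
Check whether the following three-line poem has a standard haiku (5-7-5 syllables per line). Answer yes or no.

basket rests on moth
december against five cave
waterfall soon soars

Line 1: basket (2), rests (1), on (1), moth (1) → 5 ✓
Line 2: december (3), against (2), five (1), cave (1) → 7 ✓
Line 3: waterfall (3), soon (1), soars (1) → 5 ✓

Yes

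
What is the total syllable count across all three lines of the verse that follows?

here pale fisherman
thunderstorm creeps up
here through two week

Line 1: here(1) + pale(1) + fisherman(3) = 5
Line 2: thunderstorm(3) + creeps(1) + up(1) = 5
Line 3: here(1) + through(1) + two(1) + week(1) = 4
Total: 5 + 5 + 4 = 14

14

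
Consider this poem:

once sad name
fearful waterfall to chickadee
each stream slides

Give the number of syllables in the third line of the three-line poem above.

The third line: each(1) + stream(1) + slides(1) = 3

3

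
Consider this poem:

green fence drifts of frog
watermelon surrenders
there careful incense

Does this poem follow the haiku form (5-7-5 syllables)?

Yes

Line 1: green (1), fence (1), drifts (1), of (1), frog (1) → 5 ✓
Line 2: watermelon (4), surrenders (3) → 7 ✓
Line 3: there (1), careful (2), incense (2) → 5 ✓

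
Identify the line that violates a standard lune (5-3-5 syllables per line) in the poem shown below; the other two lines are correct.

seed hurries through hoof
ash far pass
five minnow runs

Line 1: seed (1), hurries (2), through (1), hoof (1) → 5 ✓
Line 2: ash (1), far (1), pass (1) → 3 ✓
Line 3: five (1), minnow (2), runs (1) → 4 (expected 5)

The third line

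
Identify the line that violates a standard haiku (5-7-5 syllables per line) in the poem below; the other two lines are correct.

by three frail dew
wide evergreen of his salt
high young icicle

Line 1: by(1) + three(1) + frail(1) + dew(1) = 4 (expected 5)
Line 2: wide(1) + evergreen(3) + of(1) + his(1) + salt(1) = 7 ✓
Line 3: high(1) + young(1) + icicle(3) = 5 ✓

Line 1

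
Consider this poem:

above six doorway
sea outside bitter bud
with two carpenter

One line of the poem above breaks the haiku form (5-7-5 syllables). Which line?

Line 1: above (2), six (1), doorway (2) → 5 ✓
Line 2: sea (1), outside (2), bitter (2), bud (1) → 6 (expected 7)
Line 3: with (1), two (1), carpenter (3) → 5 ✓

The second line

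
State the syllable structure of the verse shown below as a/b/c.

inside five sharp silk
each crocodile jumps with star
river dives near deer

5/7/5

Line 1: inside(2) + five(1) + sharp(1) + silk(1) = 5
Line 2: each(1) + crocodile(3) + jumps(1) + with(1) + star(1) = 7
Line 3: river(2) + dives(1) + near(1) + deer(1) = 5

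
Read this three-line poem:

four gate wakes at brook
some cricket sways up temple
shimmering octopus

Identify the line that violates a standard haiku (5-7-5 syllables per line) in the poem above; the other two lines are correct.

The third line

Line 1: four (1), gate (1), wakes (1), at (1), brook (1) → 5 ✓
Line 2: some (1), cricket (2), sways (1), up (1), temple (2) → 7 ✓
Line 3: shimmering (3), octopus (3) → 6 (expected 5)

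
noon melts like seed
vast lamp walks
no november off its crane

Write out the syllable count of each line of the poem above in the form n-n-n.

4-3-7

Line 1: noon(1) + melts(1) + like(1) + seed(1) = 4
Line 2: vast(1) + lamp(1) + walks(1) = 3
Line 3: no(1) + november(3) + off(1) + its(1) + crane(1) = 7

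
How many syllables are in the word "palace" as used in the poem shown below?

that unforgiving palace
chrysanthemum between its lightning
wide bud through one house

2

"palace" has 2 syllables.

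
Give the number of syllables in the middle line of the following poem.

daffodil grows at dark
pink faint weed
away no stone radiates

The middle line: "pink faint weed": 1+1+1 = 3

3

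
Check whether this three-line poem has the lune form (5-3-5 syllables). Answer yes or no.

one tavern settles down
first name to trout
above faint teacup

Line 1: one (1), tavern (2), settles (2), down (1) → 6 (expected 5)
Line 2: first (1), name (1), to (1), trout (1) → 4 (expected 3)
Line 3: above (2), faint (1), teacup (2) → 5 ✓

No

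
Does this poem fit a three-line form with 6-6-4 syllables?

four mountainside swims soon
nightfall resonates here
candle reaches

Yes

Line 1: "four mountainside swims soon": 1+3+1+1 = 6 ✓
Line 2: "nightfall resonates here": 2+3+1 = 6 ✓
Line 3: "candle reaches": 2+2 = 4 ✓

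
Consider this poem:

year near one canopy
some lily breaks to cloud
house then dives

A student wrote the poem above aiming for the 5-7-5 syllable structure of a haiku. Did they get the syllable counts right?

No

Line 1: "year near one canopy": 1+1+1+3 = 6 (expected 5)
Line 2: "some lily breaks to cloud": 1+2+1+1+1 = 6 (expected 7)
Line 3: "house then dives": 1+1+1 = 3 (expected 5)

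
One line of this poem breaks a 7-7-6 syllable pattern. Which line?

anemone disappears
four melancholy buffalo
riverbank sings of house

The second line

Line 1: anemone (4), disappears (3) → 7 ✓
Line 2: four (1), melancholy (4), buffalo (3) → 8 (expected 7)
Line 3: riverbank (3), sings (1), of (1), house (1) → 6 ✓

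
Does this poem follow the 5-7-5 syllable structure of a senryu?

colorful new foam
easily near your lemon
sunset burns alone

Line 1: "colorful new foam": 3+1+1 = 5 ✓
Line 2: "easily near your lemon": 3+1+1+2 = 7 ✓
Line 3: "sunset burns alone": 2+1+2 = 5 ✓

Yes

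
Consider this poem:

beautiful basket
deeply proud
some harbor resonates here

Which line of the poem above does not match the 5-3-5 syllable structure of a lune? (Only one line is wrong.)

Line 1: beautiful(3) + basket(2) = 5 ✓
Line 2: deeply(2) + proud(1) = 3 ✓
Line 3: some(1) + harbor(2) + resonates(3) + here(1) = 7 (expected 5)

Line 3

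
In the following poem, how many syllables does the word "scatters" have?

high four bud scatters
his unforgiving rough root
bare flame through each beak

"scatters" has 2 syllables.

2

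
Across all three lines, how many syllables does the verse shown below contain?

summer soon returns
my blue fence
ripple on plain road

13

Line 1: summer (2), soon (1), returns (2) → 5
Line 2: my (1), blue (1), fence (1) → 3
Line 3: ripple (2), on (1), plain (1), road (1) → 5
Total: 5 + 3 + 5 = 13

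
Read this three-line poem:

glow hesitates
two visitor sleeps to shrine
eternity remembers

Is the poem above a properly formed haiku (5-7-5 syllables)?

Line 1: "glow hesitates": 1+3 = 4 (expected 5)
Line 2: "two visitor sleeps to shrine": 1+3+1+1+1 = 7 ✓
Line 3: "eternity remembers": 4+3 = 7 (expected 5)

No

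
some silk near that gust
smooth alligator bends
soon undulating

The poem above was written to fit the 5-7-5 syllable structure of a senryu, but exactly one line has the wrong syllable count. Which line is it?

The second line

Line 1: some(1) + silk(1) + near(1) + that(1) + gust(1) = 5 ✓
Line 2: smooth(1) + alligator(4) + bends(1) = 6 (expected 7)
Line 3: soon(1) + undulating(4) = 5 ✓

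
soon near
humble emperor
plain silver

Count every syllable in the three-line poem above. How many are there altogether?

10

Line 1: "soon near": 1+1 = 2
Line 2: "humble emperor": 2+3 = 5
Line 3: "plain silver": 1+2 = 3
Total: 2 + 5 + 3 = 10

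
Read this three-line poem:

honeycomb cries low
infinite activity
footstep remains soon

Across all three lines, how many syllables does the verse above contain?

17

Line 1: honeycomb(3) + cries(1) + low(1) = 5
Line 2: infinite(3) + activity(4) = 7
Line 3: footstep(2) + remains(2) + soon(1) = 5
Total: 5 + 7 + 5 = 17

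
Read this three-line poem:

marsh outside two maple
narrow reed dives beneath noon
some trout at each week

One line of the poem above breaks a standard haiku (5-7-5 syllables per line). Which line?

Line 1

Line 1: marsh(1) + outside(2) + two(1) + maple(2) = 6 (expected 5)
Line 2: narrow(2) + reed(1) + dives(1) + beneath(2) + noon(1) = 7 ✓
Line 3: some(1) + trout(1) + at(1) + each(1) + week(1) = 5 ✓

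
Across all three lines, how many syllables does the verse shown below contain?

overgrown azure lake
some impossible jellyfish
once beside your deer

Line 1: overgrown(3) + azure(2) + lake(1) = 6
Line 2: some(1) + impossible(4) + jellyfish(3) = 8
Line 3: once(1) + beside(2) + your(1) + deer(1) = 5
Total: 6 + 8 + 5 = 19

19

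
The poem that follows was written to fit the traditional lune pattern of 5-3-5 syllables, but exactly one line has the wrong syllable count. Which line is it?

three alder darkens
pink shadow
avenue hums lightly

Line 1: "three alder darkens": 1+2+2 = 5 ✓
Line 2: "pink shadow": 1+2 = 3 ✓
Line 3: "avenue hums lightly": 3+1+2 = 6 (expected 5)

The third line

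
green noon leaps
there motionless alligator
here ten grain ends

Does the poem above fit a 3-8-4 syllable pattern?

Yes

Line 1: green(1) + noon(1) + leaps(1) = 3 ✓
Line 2: there(1) + motionless(3) + alligator(4) = 8 ✓
Line 3: here(1) + ten(1) + grain(1) + ends(1) = 4 ✓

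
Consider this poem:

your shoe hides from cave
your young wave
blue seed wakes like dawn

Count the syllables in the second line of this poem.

The second line: your (1), young (1), wave (1) → 3

3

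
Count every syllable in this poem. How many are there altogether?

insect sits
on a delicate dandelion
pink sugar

15

Line 1: insect (2), sits (1) → 3
Line 2: on (1), a (1), delicate (3), dandelion (4) → 9
Line 3: pink (1), sugar (2) → 3
Total: 3 + 9 + 3 = 15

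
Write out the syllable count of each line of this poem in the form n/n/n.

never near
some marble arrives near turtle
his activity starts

Line 1: never (2), near (1) → 3
Line 2: some (1), marble (2), arrives (2), near (1), turtle (2) → 8
Line 3: his (1), activity (4), starts (1) → 6

3/8/6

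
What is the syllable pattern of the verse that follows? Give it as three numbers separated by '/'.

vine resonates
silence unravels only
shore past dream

4/7/3

Line 1: vine (1), resonates (3) → 4
Line 2: silence (2), unravels (3), only (2) → 7
Line 3: shore (1), past (1), dream (1) → 3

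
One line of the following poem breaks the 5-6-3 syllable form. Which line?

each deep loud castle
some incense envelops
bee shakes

Line 3

Line 1: each(1) + deep(1) + loud(1) + castle(2) = 5 ✓
Line 2: some(1) + incense(2) + envelops(3) = 6 ✓
Line 3: bee(1) + shakes(1) = 2 (expected 3)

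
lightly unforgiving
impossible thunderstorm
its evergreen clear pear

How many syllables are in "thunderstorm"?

3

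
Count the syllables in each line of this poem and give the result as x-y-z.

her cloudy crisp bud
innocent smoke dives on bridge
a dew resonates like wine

5-7-7

Line 1: "her cloudy crisp bud": 1+2+1+1 = 5
Line 2: "innocent smoke dives on bridge": 3+1+1+1+1 = 7
Line 3: "a dew resonates like wine": 1+1+3+1+1 = 7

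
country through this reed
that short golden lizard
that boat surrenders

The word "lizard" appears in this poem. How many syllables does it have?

2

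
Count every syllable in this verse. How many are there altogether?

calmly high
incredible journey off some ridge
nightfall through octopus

18

Line 1: calmly (2), high (1) → 3
Line 2: incredible (4), journey (2), off (1), some (1), ridge (1) → 9
Line 3: nightfall (2), through (1), octopus (3) → 6
Total: 3 + 9 + 6 = 18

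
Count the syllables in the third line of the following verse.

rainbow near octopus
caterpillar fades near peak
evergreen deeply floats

The third line: evergreen (3), deeply (2), floats (1) → 6

6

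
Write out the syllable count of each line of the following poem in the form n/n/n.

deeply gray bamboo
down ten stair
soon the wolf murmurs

5/3/5

Line 1: "deeply gray bamboo": 2+1+2 = 5
Line 2: "down ten stair": 1+1+1 = 3
Line 3: "soon the wolf murmurs": 1+1+1+2 = 5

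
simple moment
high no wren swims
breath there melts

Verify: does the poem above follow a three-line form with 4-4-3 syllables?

Line 1: "simple moment": 2+2 = 4 ✓
Line 2: "high no wren swims": 1+1+1+1 = 4 ✓
Line 3: "breath there melts": 1+1+1 = 3 ✓

Yes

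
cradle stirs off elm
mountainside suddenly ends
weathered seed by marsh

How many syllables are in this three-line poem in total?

Line 1: cradle(2) + stirs(1) + off(1) + elm(1) = 5
Line 2: mountainside(3) + suddenly(3) + ends(1) = 7
Line 3: weathered(2) + seed(1) + by(1) + marsh(1) = 5
Total: 5 + 7 + 5 = 17

17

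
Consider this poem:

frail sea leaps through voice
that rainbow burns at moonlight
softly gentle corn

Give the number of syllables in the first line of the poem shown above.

5

The first line: frail(1) + sea(1) + leaps(1) + through(1) + voice(1) = 5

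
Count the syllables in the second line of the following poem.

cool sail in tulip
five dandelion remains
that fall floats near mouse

The second line: five(1) + dandelion(4) + remains(2) = 7

7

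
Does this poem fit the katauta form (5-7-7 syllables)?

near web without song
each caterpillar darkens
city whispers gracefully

Yes

Line 1: near(1) + web(1) + without(2) + song(1) = 5 ✓
Line 2: each(1) + caterpillar(4) + darkens(2) = 7 ✓
Line 3: city(2) + whispers(2) + gracefully(3) = 7 ✓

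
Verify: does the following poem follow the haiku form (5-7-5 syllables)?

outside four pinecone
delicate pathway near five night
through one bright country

No

Line 1: outside(2) + four(1) + pinecone(2) = 5 ✓
Line 2: delicate(3) + pathway(2) + near(1) + five(1) + night(1) = 8 (expected 7)
Line 3: through(1) + one(1) + bright(1) + country(2) = 5 ✓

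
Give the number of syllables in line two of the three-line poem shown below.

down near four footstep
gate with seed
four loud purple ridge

3

Line two: "gate with seed": 1+1+1 = 3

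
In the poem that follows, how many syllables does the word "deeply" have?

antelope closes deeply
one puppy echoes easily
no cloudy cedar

2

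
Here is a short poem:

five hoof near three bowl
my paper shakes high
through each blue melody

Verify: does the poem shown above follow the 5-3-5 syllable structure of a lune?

Line 1: five (1), hoof (1), near (1), three (1), bowl (1) → 5 ✓
Line 2: my (1), paper (2), shakes (1), high (1) → 5 (expected 3)
Line 3: through (1), each (1), blue (1), melody (3) → 6 (expected 5)

No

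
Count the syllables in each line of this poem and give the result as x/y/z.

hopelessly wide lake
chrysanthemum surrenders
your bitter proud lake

5/7/5

Line 1: "hopelessly wide lake": 3+1+1 = 5
Line 2: "chrysanthemum surrenders": 4+3 = 7
Line 3: "your bitter proud lake": 1+2+1+1 = 5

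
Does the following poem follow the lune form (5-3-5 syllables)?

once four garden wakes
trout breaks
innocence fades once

Line 1: once (1), four (1), garden (2), wakes (1) → 5 ✓
Line 2: trout (1), breaks (1) → 2 (expected 3)
Line 3: innocence (3), fades (1), once (1) → 5 ✓

No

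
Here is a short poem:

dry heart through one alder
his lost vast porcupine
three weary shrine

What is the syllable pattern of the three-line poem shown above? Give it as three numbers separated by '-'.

6-6-4

Line 1: dry (1), heart (1), through (1), one (1), alder (2) → 6
Line 2: his (1), lost (1), vast (1), porcupine (3) → 6
Line 3: three (1), weary (2), shrine (1) → 4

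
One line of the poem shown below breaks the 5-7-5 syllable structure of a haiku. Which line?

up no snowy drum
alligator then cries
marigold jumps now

Line 1: up(1) + no(1) + snowy(2) + drum(1) = 5 ✓
Line 2: alligator(4) + then(1) + cries(1) = 6 (expected 7)
Line 3: marigold(3) + jumps(1) + now(1) = 5 ✓

The second line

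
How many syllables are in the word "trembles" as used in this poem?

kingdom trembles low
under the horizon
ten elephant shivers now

"trembles" has 2 syllables.

2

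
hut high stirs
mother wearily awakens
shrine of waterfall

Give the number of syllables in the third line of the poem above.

5

The third line: shrine (1), of (1), waterfall (3) → 5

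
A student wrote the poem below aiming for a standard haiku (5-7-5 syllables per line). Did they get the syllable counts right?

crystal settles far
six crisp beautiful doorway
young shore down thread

Line 1: crystal(2) + settles(2) + far(1) = 5 ✓
Line 2: six(1) + crisp(1) + beautiful(3) + doorway(2) = 7 ✓
Line 3: young(1) + shore(1) + down(1) + thread(1) = 4 (expected 5)

No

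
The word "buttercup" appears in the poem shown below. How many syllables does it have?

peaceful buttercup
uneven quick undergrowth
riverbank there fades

3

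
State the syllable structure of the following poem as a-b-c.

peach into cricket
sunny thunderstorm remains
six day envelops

5-7-5

Line 1: peach(1) + into(2) + cricket(2) = 5
Line 2: sunny(2) + thunderstorm(3) + remains(2) = 7
Line 3: six(1) + day(1) + envelops(3) = 5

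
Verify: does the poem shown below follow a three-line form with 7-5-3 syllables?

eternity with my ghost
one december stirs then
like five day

No

Line 1: "eternity with my ghost": 4+1+1+1 = 7 ✓
Line 2: "one december stirs then": 1+3+1+1 = 6 (expected 5)
Line 3: "like five day": 1+1+1 = 3 ✓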